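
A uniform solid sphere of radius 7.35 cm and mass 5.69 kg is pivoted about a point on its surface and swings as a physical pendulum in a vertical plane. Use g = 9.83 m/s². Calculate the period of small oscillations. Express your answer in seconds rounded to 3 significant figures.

0.643 s

I_cm = (2/5)mr² = 0.01230 kg·m². The pivot is at distance d = 0.0735 m from the centre of mass.
By the parallel-axis theorem, I = I_cm + md² = 0.01230 + 0.03074 = 0.04303 kg·m².
T = 2π√(I/(mgd)) = 2π√(0.04303/(5.69 × 9.83 × 0.0735)) = 0.643 s.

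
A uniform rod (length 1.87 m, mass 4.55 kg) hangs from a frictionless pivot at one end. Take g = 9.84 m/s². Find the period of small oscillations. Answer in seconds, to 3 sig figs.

2.24 s

For a physical pendulum T = 2π√(I/(mgd)), with d = 0.9350 m from pivot to centre of mass.
I_cm = mL²/12 = 4.55 × 1.87²/12 = 1.326 kg·m²; I = I_cm + md² = 1.326 + 4.55 × 0.9350² = 5.304 kg·m².
T = 2π√(5.304/(4.55 × 9.84 × 0.9350)) = 2.24 s.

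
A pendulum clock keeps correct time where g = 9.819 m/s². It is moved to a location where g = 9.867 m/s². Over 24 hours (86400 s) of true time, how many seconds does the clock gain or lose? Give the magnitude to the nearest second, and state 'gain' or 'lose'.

The clock's period scales as T ∝ 1/√g, so T'/T = √(9.819/9.867) = 0.997565.
In 86400 s of true time the clock registers 86400/0.997565 = 86610.9 s, so it gains 211 s.

gain 211 s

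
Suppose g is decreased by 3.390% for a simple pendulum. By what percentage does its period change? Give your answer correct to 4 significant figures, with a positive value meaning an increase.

1.739%

T ∝ 1/√g, so T'/T = 1/√(0.96610) = 1.0174.
Percentage change in T = (1.0174 − 1) × 100% = 1.739%.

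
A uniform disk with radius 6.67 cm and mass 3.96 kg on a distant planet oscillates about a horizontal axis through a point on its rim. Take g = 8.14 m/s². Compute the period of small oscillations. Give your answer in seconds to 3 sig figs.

I_cm = ½mr² = 0.008809 kg·m². The pivot is at distance d = 0.0667 m from the centre of mass.
By the parallel-axis theorem, I = I_cm + md² = 0.008809 + 0.01762 = 0.02643 kg·m².
T = 2π√(I/(mgd)) = 2π√(0.02643/(3.96 × 8.14 × 0.0667)) = 0.697 s.

0.697 s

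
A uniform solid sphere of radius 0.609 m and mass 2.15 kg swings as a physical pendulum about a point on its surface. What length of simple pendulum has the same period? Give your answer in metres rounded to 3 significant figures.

0.853 m

The equivalent simple-pendulum length is L_eq = I/(md), where I is about the pivot and d = 0.6090 m.
I_cm = (2/5)mR² = 0.3190 kg·m², so I = I_cm + md² = 0.3190 + 0.7974 = 1.116 kg·m².
L_eq = 1.116/(2.15 × 0.6090) = 0.853 m.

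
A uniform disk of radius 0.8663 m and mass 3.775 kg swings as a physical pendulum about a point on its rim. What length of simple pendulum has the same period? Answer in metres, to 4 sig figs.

The equivalent simple-pendulum length is L_eq = I/(md), where I is about the pivot and d = 0.86630 m.
I_cm = ½mR² = 1.4165 kg·m², so I = I_cm + md² = 1.4165 + 2.8330 = 4.2496 kg·m².
L_eq = 4.2496/(3.775 × 0.86630) = 1.299 m.

1.299 m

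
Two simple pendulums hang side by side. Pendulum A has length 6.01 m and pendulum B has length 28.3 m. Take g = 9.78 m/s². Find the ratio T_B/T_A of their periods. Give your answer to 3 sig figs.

T ∝ √L, so T_B/T_A = √(L_B/L_A) = √(28.3/6.01) = 2.17.

2.17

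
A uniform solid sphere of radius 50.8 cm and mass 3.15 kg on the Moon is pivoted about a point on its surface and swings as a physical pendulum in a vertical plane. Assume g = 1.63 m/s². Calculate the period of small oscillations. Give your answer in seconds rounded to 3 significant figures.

I_cm = (2/5)mr² = 0.3252 kg·m². The pivot is at distance d = 0.508 m from the centre of mass.
By the parallel-axis theorem, I = I_cm + md² = 0.3252 + 0.8129 = 1.138 kg·m².
T = 2π√(I/(mgd)) = 2π√(1.138/(3.15 × 1.63 × 0.508)) = 4.15 s.

4.15 s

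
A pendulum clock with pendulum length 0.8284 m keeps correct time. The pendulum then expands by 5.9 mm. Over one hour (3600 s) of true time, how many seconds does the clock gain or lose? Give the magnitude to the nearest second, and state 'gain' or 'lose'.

T ∝ √L, so T'/T = √(0.83430/0.8284) = 1.00355.
In 3600 s of true time the clock registers 3600/1.00355 = 3587.2 s, so it loses 13 s.

lose 13 s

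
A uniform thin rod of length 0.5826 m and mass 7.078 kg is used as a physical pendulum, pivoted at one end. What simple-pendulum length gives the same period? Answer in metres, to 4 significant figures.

The equivalent simple-pendulum length is L_eq = I/(md), where I is about the pivot and d = 0.29130 m.
I_cm = (1/12)mL² = 0.20020 kg·m², so I = I_cm + md² = 0.20020 + 0.60061 = 0.80081 kg·m².
L_eq = 0.80081/(7.078 × 0.29130) = 0.3884 m.

0.3884 m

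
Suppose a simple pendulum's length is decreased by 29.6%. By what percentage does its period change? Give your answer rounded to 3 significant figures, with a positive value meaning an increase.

-16.1%

T ∝ √L, so T'/T = √(0.7040) = 0.8390.
Percentage change in T = (0.8390 − 1) × 100% = -16.1%.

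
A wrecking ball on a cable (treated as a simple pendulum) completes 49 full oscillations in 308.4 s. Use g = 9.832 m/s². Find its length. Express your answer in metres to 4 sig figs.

9.865 m

T = 308.4/49 = 6.2939 s.
From T = 2π√(L/g), L = gT²/(4π²) = 9.832 × 6.2939²/(4π²) = 9.865 m.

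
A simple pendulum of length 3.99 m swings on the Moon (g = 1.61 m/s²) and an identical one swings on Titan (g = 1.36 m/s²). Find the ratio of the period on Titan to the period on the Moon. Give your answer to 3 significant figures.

1.09

T ∝ 1/√g, so T₂/T₁ = √(g₁/g₂) = √(1.61/1.36) = 1.09.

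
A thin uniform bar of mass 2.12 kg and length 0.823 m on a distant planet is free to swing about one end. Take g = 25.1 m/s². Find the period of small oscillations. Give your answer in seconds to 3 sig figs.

For a physical pendulum T = 2π√(I/(mgd)), with d = 0.4115 m from pivot to centre of mass.
I_cm = mL²/12 = 2.12 × 0.823²/12 = 0.1197 kg·m²; I = I_cm + md² = 0.1197 + 2.12 × 0.4115² = 0.4786 kg·m².
T = 2π√(0.4786/(2.12 × 25.1 × 0.4115)) = 0.929 s.

0.929 s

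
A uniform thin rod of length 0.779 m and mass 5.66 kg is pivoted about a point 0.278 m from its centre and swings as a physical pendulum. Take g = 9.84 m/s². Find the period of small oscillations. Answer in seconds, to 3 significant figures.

1.36 s

For a physical pendulum T = 2π√(I/(mgd)), with d = 0.2780 m from pivot to centre of mass.
I_cm = mL²/12 = 5.66 × 0.779²/12 = 0.2862 kg·m²; I = I_cm + md² = 0.2862 + 5.66 × 0.2780² = 0.7237 kg·m².
T = 2π√(0.7237/(5.66 × 9.84 × 0.2780)) = 1.36 s.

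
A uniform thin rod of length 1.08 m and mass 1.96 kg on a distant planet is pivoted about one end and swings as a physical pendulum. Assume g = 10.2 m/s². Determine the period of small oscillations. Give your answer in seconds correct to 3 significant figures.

For a physical pendulum T = 2π√(I/(mgd)), with d = 0.5400 m from pivot to centre of mass.
I_cm = mL²/12 = 1.96 × 1.08²/12 = 0.1905 kg·m²; I = I_cm + md² = 0.1905 + 1.96 × 0.5400² = 0.7620 kg·m².
T = 2π√(0.7620/(1.96 × 10.2 × 0.5400)) = 1.67 s.

1.67 s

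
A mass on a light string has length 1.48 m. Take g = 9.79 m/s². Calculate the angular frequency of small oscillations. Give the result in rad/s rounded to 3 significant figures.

2.57 rad/s

ω = √(g/L) = √(9.79/1.48) = 2.57 rad/s.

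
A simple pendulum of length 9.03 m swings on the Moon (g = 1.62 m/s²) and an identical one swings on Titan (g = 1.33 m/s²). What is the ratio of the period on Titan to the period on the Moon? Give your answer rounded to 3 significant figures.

1.10

T ∝ 1/√g, so T₂/T₁ = √(g₁/g₂) = √(1.62/1.33) = 1.10.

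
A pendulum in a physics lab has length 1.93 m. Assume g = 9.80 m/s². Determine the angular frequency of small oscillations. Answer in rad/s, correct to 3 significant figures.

2.25 rad/s

ω = √(g/L) = √(9.80/1.93) = 2.25 rad/s.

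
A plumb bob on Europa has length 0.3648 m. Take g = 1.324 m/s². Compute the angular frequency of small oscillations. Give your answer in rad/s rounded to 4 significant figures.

ω = √(g/L) = √(1.324/0.3648) = 1.905 rad/s.

1.905 rad/s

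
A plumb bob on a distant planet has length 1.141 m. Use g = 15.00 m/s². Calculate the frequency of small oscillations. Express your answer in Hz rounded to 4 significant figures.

T = 2π√(L/g) = 2π√(1.141/15.00) = 1.7329 s, so f = 1/T = 0.5771 Hz.

0.5771 Hz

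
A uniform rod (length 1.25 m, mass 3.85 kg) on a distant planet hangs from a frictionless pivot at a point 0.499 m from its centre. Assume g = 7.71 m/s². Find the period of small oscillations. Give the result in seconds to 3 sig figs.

1.97 s

For a physical pendulum T = 2π√(I/(mgd)), with d = 0.4990 m from pivot to centre of mass.
I_cm = mL²/12 = 3.85 × 1.25²/12 = 0.5013 kg·m²; I = I_cm + md² = 0.5013 + 3.85 × 0.4990² = 1.460 kg·m².
T = 2π√(1.460/(3.85 × 7.71 × 0.4990)) = 1.97 s.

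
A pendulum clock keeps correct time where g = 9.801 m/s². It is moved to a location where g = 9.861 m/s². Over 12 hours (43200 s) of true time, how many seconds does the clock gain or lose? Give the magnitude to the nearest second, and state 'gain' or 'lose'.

gain 132 s

The clock's period scales as T ∝ 1/√g, so T'/T = √(9.801/9.861) = 0.996953.
In 43200 s of true time the clock registers 43200/0.996953 = 43332.0 s, so it gains 132 s.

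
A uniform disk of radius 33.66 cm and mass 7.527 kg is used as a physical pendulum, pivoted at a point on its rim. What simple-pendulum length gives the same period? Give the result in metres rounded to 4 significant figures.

The equivalent simple-pendulum length is L_eq = I/(md), where I is about the pivot and d = 0.33660 m.
I_cm = ½mR² = 0.42640 kg·m², so I = I_cm + md² = 0.42640 + 0.85281 = 1.2792 kg·m².
L_eq = 1.2792/(7.527 × 0.33660) = 0.5049 m.

0.5049 m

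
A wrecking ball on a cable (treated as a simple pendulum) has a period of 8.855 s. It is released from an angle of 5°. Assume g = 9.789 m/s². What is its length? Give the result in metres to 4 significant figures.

From T = 2π√(L/g), L = gT²/(4π²) = 9.789 × 8.8550²/(4π²) = 19.44 m.

19.44 m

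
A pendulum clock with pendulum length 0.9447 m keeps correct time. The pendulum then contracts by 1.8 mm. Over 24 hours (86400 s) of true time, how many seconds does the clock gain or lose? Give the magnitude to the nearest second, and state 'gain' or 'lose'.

gain 82 s

T ∝ √L, so T'/T = √(0.94290/0.9447) = 0.999047.
In 86400 s of true time the clock registers 86400/0.999047 = 86482.4 s, so it gains 82 s.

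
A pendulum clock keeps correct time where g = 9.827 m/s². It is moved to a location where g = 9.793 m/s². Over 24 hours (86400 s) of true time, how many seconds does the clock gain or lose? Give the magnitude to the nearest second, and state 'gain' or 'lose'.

lose 150 s

The clock's period scales as T ∝ 1/√g, so T'/T = √(9.827/9.793) = 1.00173.
In 86400 s of true time the clock registers 86400/1.00173 = 86250.4 s, so it loses 150 s.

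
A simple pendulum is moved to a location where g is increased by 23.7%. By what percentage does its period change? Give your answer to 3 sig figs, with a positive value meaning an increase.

T ∝ 1/√g, so T'/T = 1/√(1.237) = 0.8991.
Percentage change in T = (0.8991 − 1) × 100% = -10.1%.

-10.1%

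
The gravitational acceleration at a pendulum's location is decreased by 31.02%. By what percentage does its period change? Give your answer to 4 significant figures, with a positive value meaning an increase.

T ∝ 1/√g, so T'/T = 1/√(0.68980) = 1.2040.
Percentage change in T = (1.2040 − 1) × 100% = 20.40%.

20.40%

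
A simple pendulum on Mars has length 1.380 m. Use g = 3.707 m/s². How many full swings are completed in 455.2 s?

118

T = 2π√(L/g) = 2π√(1.380/3.707) = 3.8336 s.
Number of complete oscillations = ⌊455.2/3.8336⌋ = ⌊118.74⌋ = 118.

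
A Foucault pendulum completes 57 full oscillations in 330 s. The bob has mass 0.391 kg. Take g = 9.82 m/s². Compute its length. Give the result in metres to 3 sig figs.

8.34 m

T = 330/57 = 5.789 s.
From T = 2π√(L/g), L = gT²/(4π²) = 9.82 × 5.789²/(4π²) = 8.34 m.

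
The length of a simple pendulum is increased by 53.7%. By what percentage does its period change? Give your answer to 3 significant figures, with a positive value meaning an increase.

T ∝ √L, so T'/T = √(1.537) = 1.240.
Percentage change in T = (1.240 − 1) × 100% = 24.0%.

24.0%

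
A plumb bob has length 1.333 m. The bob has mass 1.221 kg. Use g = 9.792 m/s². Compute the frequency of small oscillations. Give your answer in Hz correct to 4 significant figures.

0.4314 Hz

T = 2π√(L/g) = 2π√(1.333/9.792) = 2.3182 s, so f = 1/T = 0.4314 Hz.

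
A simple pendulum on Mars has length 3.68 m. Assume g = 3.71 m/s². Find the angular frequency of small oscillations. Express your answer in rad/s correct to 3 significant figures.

1.00 rad/s

ω = √(g/L) = √(3.71/3.68) = 1.00 rad/s.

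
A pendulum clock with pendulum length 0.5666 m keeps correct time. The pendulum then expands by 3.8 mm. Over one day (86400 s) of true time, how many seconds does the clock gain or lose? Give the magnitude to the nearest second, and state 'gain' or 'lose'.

T ∝ √L, so T'/T = √(0.57040/0.5666) = 1.00335.
In 86400 s of true time the clock registers 86400/1.00335 = 86111.7 s, so it loses 288 s.

lose 288 s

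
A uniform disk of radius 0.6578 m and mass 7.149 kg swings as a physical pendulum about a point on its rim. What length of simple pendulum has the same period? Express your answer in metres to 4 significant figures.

0.9867 m

The equivalent simple-pendulum length is L_eq = I/(md), where I is about the pivot and d = 0.65780 m.
I_cm = ½mR² = 1.5467 kg·m², so I = I_cm + md² = 1.5467 + 3.0934 = 4.6401 kg·m².
L_eq = 4.6401/(7.149 × 0.65780) = 0.9867 m.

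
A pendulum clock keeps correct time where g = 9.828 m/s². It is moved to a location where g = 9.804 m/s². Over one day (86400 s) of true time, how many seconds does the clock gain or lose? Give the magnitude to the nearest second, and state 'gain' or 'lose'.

The clock's period scales as T ∝ 1/√g, so T'/T = √(9.828/9.804) = 1.00122.
In 86400 s of true time the clock registers 86400/1.00122 = 86294.4 s, so it loses 106 s.

lose 106 s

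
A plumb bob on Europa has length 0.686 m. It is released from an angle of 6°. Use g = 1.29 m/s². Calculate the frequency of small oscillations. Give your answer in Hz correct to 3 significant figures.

0.218 Hz

T = 2π√(L/g) = 2π√(0.686/1.29) = 4.582 s, so f = 1/T = 0.218 Hz.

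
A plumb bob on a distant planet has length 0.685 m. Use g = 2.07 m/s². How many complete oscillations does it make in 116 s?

32

T = 2π√(L/g) = 2π√(0.685/2.07) = 3.614 s.
Number of complete oscillations = ⌊116/3.614⌋ = ⌊32.09⌋ = 32.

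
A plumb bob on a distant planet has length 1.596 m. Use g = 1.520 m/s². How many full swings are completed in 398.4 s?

61

T = 2π√(L/g) = 2π√(1.596/1.520) = 6.4383 s.
Number of complete oscillations = ⌊398.4/6.4383⌋ = ⌊61.879⌋ = 61.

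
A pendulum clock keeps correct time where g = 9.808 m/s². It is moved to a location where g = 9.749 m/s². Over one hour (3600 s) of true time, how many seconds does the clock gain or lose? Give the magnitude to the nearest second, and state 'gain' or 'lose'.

The clock's period scales as T ∝ 1/√g, so T'/T = √(9.808/9.749) = 1.00302.
In 3600 s of true time the clock registers 3600/1.00302 = 3589.2 s, so it loses 11 s.

lose 11 s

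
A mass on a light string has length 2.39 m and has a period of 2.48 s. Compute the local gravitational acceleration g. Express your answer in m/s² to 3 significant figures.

15.3 m/s²

From T = 2π√(L/g), g = 4π²L/T² = 4π² × 2.39/2.480² = 15.3 m/s².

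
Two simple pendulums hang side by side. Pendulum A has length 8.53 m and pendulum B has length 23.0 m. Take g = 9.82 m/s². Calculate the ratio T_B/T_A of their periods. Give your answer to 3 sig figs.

T ∝ √L, so T_B/T_A = √(L_B/L_A) = √(23.0/8.53) = 1.64.

1.64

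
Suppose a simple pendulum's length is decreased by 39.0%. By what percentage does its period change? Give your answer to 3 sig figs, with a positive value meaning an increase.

T ∝ √L, so T'/T = √(0.6100) = 0.7810.
Percentage change in T = (0.7810 − 1) × 100% = -21.9%.

-21.9%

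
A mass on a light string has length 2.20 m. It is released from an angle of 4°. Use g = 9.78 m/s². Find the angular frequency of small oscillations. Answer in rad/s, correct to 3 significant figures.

ω = √(g/L) = √(9.78/2.20) = 2.11 rad/s.

2.11 rad/s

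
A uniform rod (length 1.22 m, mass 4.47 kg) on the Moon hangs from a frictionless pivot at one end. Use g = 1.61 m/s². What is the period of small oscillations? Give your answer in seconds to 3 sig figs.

4.47 s

For a physical pendulum T = 2π√(I/(mgd)), with d = 0.6100 m from pivot to centre of mass.
I_cm = mL²/12 = 4.47 × 1.22²/12 = 0.5544 kg·m²; I = I_cm + md² = 0.5544 + 4.47 × 0.6100² = 2.218 kg·m².
T = 2π√(2.218/(4.47 × 1.61 × 0.6100)) = 4.47 s.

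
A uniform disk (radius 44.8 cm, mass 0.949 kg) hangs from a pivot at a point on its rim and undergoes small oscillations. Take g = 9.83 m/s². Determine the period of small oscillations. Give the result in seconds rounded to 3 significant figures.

1.64 s

I_cm = ½mr² = 0.09523 kg·m². The pivot is at distance d = 0.448 m from the centre of mass.
By the parallel-axis theorem, I = I_cm + md² = 0.09523 + 0.1905 = 0.2857 kg·m².
T = 2π√(I/(mgd)) = 2π√(0.2857/(0.949 × 9.83 × 0.448)) = 1.64 s.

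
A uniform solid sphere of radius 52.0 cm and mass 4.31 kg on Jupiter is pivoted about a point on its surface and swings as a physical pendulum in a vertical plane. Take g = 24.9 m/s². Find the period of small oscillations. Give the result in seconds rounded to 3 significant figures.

I_cm = (2/5)mr² = 0.4662 kg·m². The pivot is at distance d = 0.520 m from the centre of mass.
By the parallel-axis theorem, I = I_cm + md² = 0.4662 + 1.165 = 1.632 kg·m².
T = 2π√(I/(mgd)) = 2π√(1.632/(4.31 × 24.9 × 0.520)) = 1.07 s.

1.07 s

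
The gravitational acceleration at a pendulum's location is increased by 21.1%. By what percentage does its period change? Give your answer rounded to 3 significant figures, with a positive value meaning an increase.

T ∝ 1/√g, so T'/T = 1/√(1.211) = 0.9087.
Percentage change in T = (0.9087 − 1) × 100% = -9.13%.

-9.13%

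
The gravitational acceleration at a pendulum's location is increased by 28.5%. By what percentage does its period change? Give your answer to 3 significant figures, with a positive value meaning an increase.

T ∝ 1/√g, so T'/T = 1/√(1.285) = 0.8822.
Percentage change in T = (0.8822 − 1) × 100% = -11.8%.

-11.8%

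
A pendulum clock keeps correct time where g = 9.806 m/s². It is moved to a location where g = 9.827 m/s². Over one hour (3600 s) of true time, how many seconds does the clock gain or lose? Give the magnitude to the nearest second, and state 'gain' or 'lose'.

gain 4 s

The clock's period scales as T ∝ 1/√g, so T'/T = √(9.806/9.827) = 0.998931.
In 3600 s of true time the clock registers 3600/0.998931 = 3603.9 s, so it gains 4 s.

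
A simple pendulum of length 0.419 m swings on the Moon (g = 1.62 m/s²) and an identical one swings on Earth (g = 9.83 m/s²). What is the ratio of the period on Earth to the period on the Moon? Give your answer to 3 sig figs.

T ∝ 1/√g, so T₂/T₁ = √(g₁/g₂) = √(1.62/9.83) = 0.406.

0.406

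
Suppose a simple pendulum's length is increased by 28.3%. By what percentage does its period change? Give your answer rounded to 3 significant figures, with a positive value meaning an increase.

13.3%

T ∝ √L, so T'/T = √(1.283) = 1.133.
Percentage change in T = (1.133 − 1) × 100% = 13.3%.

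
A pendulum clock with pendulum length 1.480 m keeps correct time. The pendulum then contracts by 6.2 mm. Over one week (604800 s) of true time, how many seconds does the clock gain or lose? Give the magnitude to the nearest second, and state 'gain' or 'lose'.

T ∝ √L, so T'/T = √(1.47380/1.480) = 0.997903.
In 604800 s of true time the clock registers 604800/0.997903 = 606070.8 s, so it gains 1271 s.

gain 1271 s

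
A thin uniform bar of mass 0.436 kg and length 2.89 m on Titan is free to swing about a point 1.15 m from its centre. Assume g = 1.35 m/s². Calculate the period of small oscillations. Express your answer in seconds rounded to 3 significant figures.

7.16 s

For a physical pendulum T = 2π√(I/(mgd)), with d = 1.150 m from pivot to centre of mass.
I_cm = mL²/12 = 0.436 × 2.89²/12 = 0.3035 kg·m²; I = I_cm + md² = 0.3035 + 0.436 × 1.150² = 0.8801 kg·m².
T = 2π√(0.8801/(0.436 × 1.35 × 1.150)) = 7.16 s.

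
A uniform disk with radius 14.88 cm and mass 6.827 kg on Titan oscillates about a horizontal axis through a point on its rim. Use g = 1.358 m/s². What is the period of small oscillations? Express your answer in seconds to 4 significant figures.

I_cm = ½mr² = 0.075580 kg·m². The pivot is at distance d = 0.1488 m from the centre of mass.
By the parallel-axis theorem, I = I_cm + md² = 0.075580 + 0.15116 = 0.22674 kg·m².
T = 2π√(I/(mgd)) = 2π√(0.22674/(6.827 × 1.358 × 0.1488)) = 2.547 s.

2.547 s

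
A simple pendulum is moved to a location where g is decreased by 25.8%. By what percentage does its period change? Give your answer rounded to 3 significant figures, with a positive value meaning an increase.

16.1%

T ∝ 1/√g, so T'/T = 1/√(0.7420) = 1.161.
Percentage change in T = (1.161 − 1) × 100% = 16.1%.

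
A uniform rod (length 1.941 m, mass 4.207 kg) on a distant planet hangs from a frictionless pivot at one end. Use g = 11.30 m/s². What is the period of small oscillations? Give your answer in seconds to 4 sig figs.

For a physical pendulum T = 2π√(I/(mgd)), with d = 0.97050 m from pivot to centre of mass.
I_cm = mL²/12 = 4.207 × 1.941²/12 = 1.3208 kg·m²; I = I_cm + md² = 1.3208 + 4.207 × 0.97050² = 5.2833 kg·m².
T = 2π√(5.2833/(4.207 × 11.30 × 0.97050)) = 2.126 s.

2.126 s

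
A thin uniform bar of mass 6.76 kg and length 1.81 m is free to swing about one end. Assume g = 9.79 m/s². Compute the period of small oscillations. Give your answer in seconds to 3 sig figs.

2.21 s

For a physical pendulum T = 2π√(I/(mgd)), with d = 0.9050 m from pivot to centre of mass.
I_cm = mL²/12 = 6.76 × 1.81²/12 = 1.846 kg·m²; I = I_cm + md² = 1.846 + 6.76 × 0.9050² = 7.382 kg·m².
T = 2π√(7.382/(6.76 × 9.79 × 0.9050)) = 2.21 s.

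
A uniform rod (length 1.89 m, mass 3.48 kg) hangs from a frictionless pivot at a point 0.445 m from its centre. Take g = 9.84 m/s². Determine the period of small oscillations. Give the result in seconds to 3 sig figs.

2.11 s

For a physical pendulum T = 2π√(I/(mgd)), with d = 0.4450 m from pivot to centre of mass.
I_cm = mL²/12 = 3.48 × 1.89²/12 = 1.036 kg·m²; I = I_cm + md² = 1.036 + 3.48 × 0.4450² = 1.725 kg·m².
T = 2π√(1.725/(3.48 × 9.84 × 0.4450)) = 2.11 s.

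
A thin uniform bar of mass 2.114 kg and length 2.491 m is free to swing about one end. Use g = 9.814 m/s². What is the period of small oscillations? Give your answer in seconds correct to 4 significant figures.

For a physical pendulum T = 2π√(I/(mgd)), with d = 1.2455 m from pivot to centre of mass.
I_cm = mL²/12 = 2.114 × 2.491²/12 = 1.0931 kg·m²; I = I_cm + md² = 1.0931 + 2.114 × 1.2455² = 4.3725 kg·m².
T = 2π√(4.3725/(2.114 × 9.814 × 1.2455)) = 2.585 s.

2.585 s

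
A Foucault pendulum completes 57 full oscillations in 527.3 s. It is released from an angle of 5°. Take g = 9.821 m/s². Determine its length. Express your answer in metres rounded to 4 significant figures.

21.29 m

T = 527.3/57 = 9.2509 s.
From T = 2π√(L/g), L = gT²/(4π²) = 9.821 × 9.2509²/(4π²) = 21.29 m.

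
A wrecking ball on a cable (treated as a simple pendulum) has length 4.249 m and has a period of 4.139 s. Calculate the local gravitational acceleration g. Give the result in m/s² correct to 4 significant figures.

9.792 m/s²

From T = 2π√(L/g), g = 4π²L/T² = 4π² × 4.249/4.1390² = 9.792 m/s².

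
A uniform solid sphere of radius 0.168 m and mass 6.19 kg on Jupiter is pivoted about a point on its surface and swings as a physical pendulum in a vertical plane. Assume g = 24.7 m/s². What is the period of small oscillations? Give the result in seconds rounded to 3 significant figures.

0.613 s

I_cm = (2/5)mr² = 0.06988 kg·m². The pivot is at distance d = 0.168 m from the centre of mass.
By the parallel-axis theorem, I = I_cm + md² = 0.06988 + 0.1747 = 0.2446 kg·m².
T = 2π√(I/(mgd)) = 2π√(0.2446/(6.19 × 24.7 × 0.168)) = 0.613 s.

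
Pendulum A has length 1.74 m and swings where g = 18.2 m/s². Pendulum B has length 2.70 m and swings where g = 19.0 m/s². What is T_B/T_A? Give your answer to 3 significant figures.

T = 2π√(L/g), so T_B/T_A = √((L_B/g_B)/(L_A/g_A)) = √((2.70/19.0)/(1.74/18.2)) = 1.22.

1.22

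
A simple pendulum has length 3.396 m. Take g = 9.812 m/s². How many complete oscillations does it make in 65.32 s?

17

T = 2π√(L/g) = 2π√(3.396/9.812) = 3.6965 s.
Number of complete oscillations = ⌊65.32/3.6965⌋ = ⌊17.671⌋ = 17.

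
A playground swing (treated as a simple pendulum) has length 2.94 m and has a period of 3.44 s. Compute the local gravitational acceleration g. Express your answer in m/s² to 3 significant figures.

From T = 2π√(L/g), g = 4π²L/T² = 4π² × 2.94/3.440² = 9.81 m/s².

9.81 m/s²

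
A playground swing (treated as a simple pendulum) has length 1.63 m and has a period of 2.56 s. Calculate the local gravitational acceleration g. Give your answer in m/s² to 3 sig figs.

From T = 2π√(L/g), g = 4π²L/T² = 4π² × 1.63/2.560² = 9.82 m/s².

9.82 m/s²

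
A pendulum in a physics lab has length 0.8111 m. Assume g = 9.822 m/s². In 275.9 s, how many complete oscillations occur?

T = 2π√(L/g) = 2π√(0.8111/9.822) = 1.8056 s.
Number of complete oscillations = ⌊275.9/1.8056⌋ = ⌊152.80⌋ = 152.

152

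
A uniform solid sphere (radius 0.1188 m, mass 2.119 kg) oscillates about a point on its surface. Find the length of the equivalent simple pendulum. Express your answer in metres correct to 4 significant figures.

The equivalent simple-pendulum length is L_eq = I/(md), where I is about the pivot and d = 0.11880 m.
I_cm = (2/5)mR² = 0.011963 kg·m², so I = I_cm + md² = 0.011963 + 0.029906 = 0.041869 kg·m².
L_eq = 0.041869/(2.119 × 0.11880) = 0.1663 m.

0.1663 m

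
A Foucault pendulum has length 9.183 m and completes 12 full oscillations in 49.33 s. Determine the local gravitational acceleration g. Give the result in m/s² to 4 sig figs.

21.45 m/s²

T = 49.33/12 = 4.1108 s.
From T = 2π√(L/g), g = 4π²L/T² = 4π² × 9.183/4.1108² = 21.45 m/s².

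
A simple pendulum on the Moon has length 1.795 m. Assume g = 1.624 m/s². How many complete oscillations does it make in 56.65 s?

T = 2π√(L/g) = 2π√(1.795/1.624) = 6.6057 s.
Number of complete oscillations = ⌊56.65/6.6057⌋ = ⌊8.5759⌋ = 8.

8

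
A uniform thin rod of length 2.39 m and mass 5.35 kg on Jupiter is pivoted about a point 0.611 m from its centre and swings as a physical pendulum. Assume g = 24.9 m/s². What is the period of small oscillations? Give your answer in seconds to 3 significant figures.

1.48 s

For a physical pendulum T = 2π√(I/(mgd)), with d = 0.6110 m from pivot to centre of mass.
I_cm = mL²/12 = 5.35 × 2.39²/12 = 2.547 kg·m²; I = I_cm + md² = 2.547 + 5.35 × 0.6110² = 4.544 kg·m².
T = 2π√(4.544/(5.35 × 24.9 × 0.6110)) = 1.48 s.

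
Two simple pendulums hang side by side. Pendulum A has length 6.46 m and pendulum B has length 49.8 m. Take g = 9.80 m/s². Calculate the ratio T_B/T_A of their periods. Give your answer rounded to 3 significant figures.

T ∝ √L, so T_B/T_A = √(L_B/L_A) = √(49.8/6.46) = 2.78.

2.78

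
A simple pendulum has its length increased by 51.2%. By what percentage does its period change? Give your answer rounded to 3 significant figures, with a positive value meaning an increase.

23.0%

T ∝ √L, so T'/T = √(1.512) = 1.230.
Percentage change in T = (1.230 − 1) × 100% = 23.0%.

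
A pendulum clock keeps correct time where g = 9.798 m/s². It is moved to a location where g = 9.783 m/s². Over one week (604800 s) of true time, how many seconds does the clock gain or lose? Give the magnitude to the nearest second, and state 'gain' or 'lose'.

The clock's period scales as T ∝ 1/√g, so T'/T = √(9.798/9.783) = 1.00077.
In 604800 s of true time the clock registers 604800/1.00077 = 604336.9 s, so it loses 463 s.

lose 463 s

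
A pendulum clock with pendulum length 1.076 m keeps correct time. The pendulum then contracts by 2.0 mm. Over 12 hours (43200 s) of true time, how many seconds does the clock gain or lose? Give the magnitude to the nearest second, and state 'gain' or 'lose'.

T ∝ √L, so T'/T = √(1.07400/1.076) = 0.999070.
In 43200 s of true time the clock registers 43200/0.999070 = 43240.2 s, so it gains 40 s.

gain 40 s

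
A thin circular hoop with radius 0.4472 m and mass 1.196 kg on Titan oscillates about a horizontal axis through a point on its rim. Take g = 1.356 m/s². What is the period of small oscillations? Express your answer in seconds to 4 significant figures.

5.103 s

I_cm = mr² = 0.23919 kg·m². The pivot is at distance d = 0.4472 m from the centre of mass.
By the parallel-axis theorem, I = I_cm + md² = 0.23919 + 0.23919 = 0.47837 kg·m².
T = 2π√(I/(mgd)) = 2π√(0.47837/(1.196 × 1.356 × 0.4472)) = 5.103 s.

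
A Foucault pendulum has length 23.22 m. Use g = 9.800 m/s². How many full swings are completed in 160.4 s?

16

T = 2π√(L/g) = 2π√(23.22/9.800) = 9.6716 s.
Number of complete oscillations = ⌊160.4/9.6716⌋ = ⌊16.585⌋ = 16.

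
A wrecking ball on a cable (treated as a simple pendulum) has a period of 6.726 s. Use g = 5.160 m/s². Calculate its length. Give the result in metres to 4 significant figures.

5.913 m

From T = 2π√(L/g), L = gT²/(4π²) = 5.160 × 6.7260²/(4π²) = 5.913 m.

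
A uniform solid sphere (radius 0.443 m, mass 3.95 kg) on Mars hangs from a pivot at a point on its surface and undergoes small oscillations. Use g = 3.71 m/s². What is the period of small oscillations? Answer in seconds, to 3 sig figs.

2.57 s

I_cm = (2/5)mr² = 0.3101 kg·m². The pivot is at distance d = 0.443 m from the centre of mass.
By the parallel-axis theorem, I = I_cm + md² = 0.3101 + 0.7752 = 1.085 kg·m².
T = 2π√(I/(mgd)) = 2π√(1.085/(3.95 × 3.71 × 0.443)) = 2.57 s.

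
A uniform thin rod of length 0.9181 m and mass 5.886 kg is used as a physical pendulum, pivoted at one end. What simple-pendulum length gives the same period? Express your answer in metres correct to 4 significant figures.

The equivalent simple-pendulum length is L_eq = I/(md), where I is about the pivot and d = 0.45905 m.
I_cm = (1/12)mL² = 0.41345 kg·m², so I = I_cm + md² = 0.41345 + 1.2403 = 1.6538 kg·m².
L_eq = 1.6538/(5.886 × 0.45905) = 0.6121 m.

0.6121 m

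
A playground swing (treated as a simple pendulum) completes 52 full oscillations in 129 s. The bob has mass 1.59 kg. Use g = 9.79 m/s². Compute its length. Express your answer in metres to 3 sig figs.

T = 129/52 = 2.481 s.
From T = 2π√(L/g), L = gT²/(4π²) = 9.79 × 2.481²/(4π²) = 1.53 m.

1.53 m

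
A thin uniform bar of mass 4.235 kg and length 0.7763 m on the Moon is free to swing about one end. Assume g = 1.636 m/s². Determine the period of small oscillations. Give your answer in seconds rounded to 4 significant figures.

3.534 s

For a physical pendulum T = 2π√(I/(mgd)), with d = 0.38815 m from pivot to centre of mass.
I_cm = mL²/12 = 4.235 × 0.7763²/12 = 0.21268 kg·m²; I = I_cm + md² = 0.21268 + 4.235 × 0.38815² = 0.85073 kg·m².
T = 2π√(0.85073/(4.235 × 1.636 × 0.38815)) = 3.534 s.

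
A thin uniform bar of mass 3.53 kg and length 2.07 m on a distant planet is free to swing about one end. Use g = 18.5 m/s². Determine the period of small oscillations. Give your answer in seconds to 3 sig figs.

1.72 s

For a physical pendulum T = 2π√(I/(mgd)), with d = 1.035 m from pivot to centre of mass.
I_cm = mL²/12 = 3.53 × 2.07²/12 = 1.260 kg·m²; I = I_cm + md² = 1.260 + 3.53 × 1.035² = 5.042 kg·m².
T = 2π√(5.042/(3.53 × 18.5 × 1.035)) = 1.72 s.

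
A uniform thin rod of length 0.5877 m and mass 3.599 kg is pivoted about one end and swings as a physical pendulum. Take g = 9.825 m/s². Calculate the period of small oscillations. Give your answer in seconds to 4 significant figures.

1.255 s

For a physical pendulum T = 2π√(I/(mgd)), with d = 0.29385 m from pivot to centre of mass.
I_cm = mL²/12 = 3.599 × 0.5877²/12 = 0.10359 kg·m²; I = I_cm + md² = 0.10359 + 3.599 × 0.29385² = 0.41435 kg·m².
T = 2π√(0.41435/(3.599 × 9.825 × 0.29385)) = 1.255 s.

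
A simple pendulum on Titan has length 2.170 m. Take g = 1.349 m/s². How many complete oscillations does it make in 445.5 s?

55

T = 2π√(L/g) = 2π√(2.170/1.349) = 7.9690 s.
Number of complete oscillations = ⌊445.5/7.9690⌋ = ⌊55.904⌋ = 55.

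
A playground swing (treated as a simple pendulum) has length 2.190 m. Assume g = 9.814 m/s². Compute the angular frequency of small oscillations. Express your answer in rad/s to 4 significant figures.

ω = √(g/L) = √(9.814/2.190) = 2.117 rad/s.

2.117 rad/s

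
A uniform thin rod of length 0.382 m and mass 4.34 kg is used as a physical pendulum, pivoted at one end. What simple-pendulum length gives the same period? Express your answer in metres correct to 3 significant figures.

0.255 m

The equivalent simple-pendulum length is L_eq = I/(md), where I is about the pivot and d = 0.1910 m.
I_cm = (1/12)mL² = 0.05278 kg·m², so I = I_cm + md² = 0.05278 + 0.1583 = 0.2111 kg·m².
L_eq = 0.2111/(4.34 × 0.1910) = 0.255 m.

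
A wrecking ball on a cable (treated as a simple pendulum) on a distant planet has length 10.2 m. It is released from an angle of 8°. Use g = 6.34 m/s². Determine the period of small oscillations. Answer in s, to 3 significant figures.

T = 2π√(L/g) = 2π√(10.2/6.34) = 2π × 1.268 = 7.97 s.

7.97 s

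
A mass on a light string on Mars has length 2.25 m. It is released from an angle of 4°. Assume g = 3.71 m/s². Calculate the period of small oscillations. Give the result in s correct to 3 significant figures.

T = 2π√(L/g) = 2π√(2.25/3.71) = 2π × 0.7788 = 4.89 s.

4.89 s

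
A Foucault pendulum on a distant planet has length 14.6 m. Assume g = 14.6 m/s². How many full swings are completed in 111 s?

17

T = 2π√(L/g) = 2π√(14.6/14.6) = 6.283 s.
Number of complete oscillations = ⌊111/6.283⌋ = ⌊17.67⌋ = 17.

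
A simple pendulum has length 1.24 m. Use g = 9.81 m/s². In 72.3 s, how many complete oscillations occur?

T = 2π√(L/g) = 2π√(1.24/9.81) = 2.234 s.
Number of complete oscillations = ⌊72.3/2.234⌋ = ⌊32.37⌋ = 32.

32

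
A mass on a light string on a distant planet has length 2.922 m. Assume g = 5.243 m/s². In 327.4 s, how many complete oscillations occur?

T = 2π√(L/g) = 2π√(2.922/5.243) = 4.6906 s.
Number of complete oscillations = ⌊327.4/4.6906⌋ = ⌊69.799⌋ = 69.

69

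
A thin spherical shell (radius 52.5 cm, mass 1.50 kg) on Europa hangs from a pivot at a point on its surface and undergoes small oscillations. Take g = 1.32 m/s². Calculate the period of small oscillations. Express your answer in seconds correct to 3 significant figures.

5.12 s

I_cm = (2/3)mr² = 0.2756 kg·m². The pivot is at distance d = 0.525 m from the centre of mass.
By the parallel-axis theorem, I = I_cm + md² = 0.2756 + 0.4134 = 0.6891 kg·m².
T = 2π√(I/(mgd)) = 2π√(0.6891/(1.50 × 1.32 × 0.525)) = 5.12 s.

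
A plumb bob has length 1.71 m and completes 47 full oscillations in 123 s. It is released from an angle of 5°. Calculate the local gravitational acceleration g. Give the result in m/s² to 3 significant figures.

T = 123/47 = 2.617 s.
From T = 2π√(L/g), g = 4π²L/T² = 4π² × 1.71/2.617² = 9.86 m/s².

9.86 m/s²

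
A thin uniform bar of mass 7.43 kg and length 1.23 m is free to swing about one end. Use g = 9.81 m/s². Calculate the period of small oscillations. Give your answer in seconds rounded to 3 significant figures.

1.82 s

For a physical pendulum T = 2π√(I/(mgd)), with d = 0.6150 m from pivot to centre of mass.
I_cm = mL²/12 = 7.43 × 1.23²/12 = 0.9367 kg·m²; I = I_cm + md² = 0.9367 + 7.43 × 0.6150² = 3.747 kg·m².
T = 2π√(3.747/(7.43 × 9.81 × 0.6150)) = 1.82 s.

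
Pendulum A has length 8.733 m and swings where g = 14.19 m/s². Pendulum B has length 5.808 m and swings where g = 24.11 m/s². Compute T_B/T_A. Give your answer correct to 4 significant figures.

T = 2π√(L/g), so T_B/T_A = √((L_B/g_B)/(L_A/g_A)) = √((5.808/24.11)/(8.733/14.19)) = 0.6256.

0.6256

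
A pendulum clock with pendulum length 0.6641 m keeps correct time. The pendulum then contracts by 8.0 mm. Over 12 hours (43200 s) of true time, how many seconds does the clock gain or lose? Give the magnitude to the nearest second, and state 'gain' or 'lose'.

T ∝ √L, so T'/T = √(0.65610/0.6641) = 0.993959.
In 43200 s of true time the clock registers 43200/0.993959 = 43462.6 s, so it gains 263 s.

gain 263 s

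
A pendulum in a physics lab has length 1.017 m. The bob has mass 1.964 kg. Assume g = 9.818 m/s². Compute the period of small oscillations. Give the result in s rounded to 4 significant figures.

T = 2π√(L/g) = 2π√(1.017/9.818) = 2π × 0.32185 = 2.022 s.

2.022 s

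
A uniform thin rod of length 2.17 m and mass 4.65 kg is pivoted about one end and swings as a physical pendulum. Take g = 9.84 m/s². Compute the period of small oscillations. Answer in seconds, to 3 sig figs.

For a physical pendulum T = 2π√(I/(mgd)), with d = 1.085 m from pivot to centre of mass.
I_cm = mL²/12 = 4.65 × 2.17²/12 = 1.825 kg·m²; I = I_cm + md² = 1.825 + 4.65 × 1.085² = 7.299 kg·m².
T = 2π√(7.299/(4.65 × 9.84 × 1.085)) = 2.41 s.

2.41 s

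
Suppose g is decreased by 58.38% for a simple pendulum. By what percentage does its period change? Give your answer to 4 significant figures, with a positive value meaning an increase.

T ∝ 1/√g, so T'/T = 1/√(0.41620) = 1.5501.
Percentage change in T = (1.5501 − 1) × 100% = 55.01%.

55.01%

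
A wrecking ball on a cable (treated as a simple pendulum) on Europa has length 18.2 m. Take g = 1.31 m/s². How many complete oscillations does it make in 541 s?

23

T = 2π√(L/g) = 2π√(18.2/1.31) = 23.42 s.
Number of complete oscillations = ⌊541/23.42⌋ = ⌊23.10⌋ = 23.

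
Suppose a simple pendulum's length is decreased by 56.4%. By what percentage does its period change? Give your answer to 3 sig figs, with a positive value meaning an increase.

-34.0%

T ∝ √L, so T'/T = √(0.4360) = 0.6603.
Percentage change in T = (0.6603 − 1) × 100% = -34.0%.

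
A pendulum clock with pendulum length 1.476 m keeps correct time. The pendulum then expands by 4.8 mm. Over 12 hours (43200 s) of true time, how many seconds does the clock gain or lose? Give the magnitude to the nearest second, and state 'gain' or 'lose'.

lose 70 s

T ∝ √L, so T'/T = √(1.48080/1.476) = 1.00162.
In 43200 s of true time the clock registers 43200/1.00162 = 43129.9 s, so it loses 70 s.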